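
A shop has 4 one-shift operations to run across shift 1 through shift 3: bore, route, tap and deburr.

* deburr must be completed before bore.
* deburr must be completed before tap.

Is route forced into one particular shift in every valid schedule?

route can be shift 1 (e.g. route=shift 1; tap=shift 2; deburr=shift 1; bore=shift 2) or shift 2 (e.g. deburr=shift 1; tap=shift 2; bore=shift 2; route=shift 2).

No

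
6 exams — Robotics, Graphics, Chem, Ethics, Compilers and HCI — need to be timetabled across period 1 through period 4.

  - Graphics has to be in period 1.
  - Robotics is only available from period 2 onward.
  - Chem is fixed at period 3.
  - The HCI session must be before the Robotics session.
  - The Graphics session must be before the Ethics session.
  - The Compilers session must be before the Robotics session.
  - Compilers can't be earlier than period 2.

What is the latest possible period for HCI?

period 3

Downstream work caps HCI at period 3.
HCI at period 3 is achievable: HCI in period 3, Robotics in period 4, Graphics in period 1, Ethics in period 2, Chem in period 3, Compilers in period 2.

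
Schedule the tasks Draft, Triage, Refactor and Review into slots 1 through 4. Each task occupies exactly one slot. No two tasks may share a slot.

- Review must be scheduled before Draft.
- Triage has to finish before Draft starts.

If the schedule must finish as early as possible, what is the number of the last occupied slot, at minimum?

4

The precedence chain requires at least 2 distinct slots.
With at most 1 per slot and 4 tasks, at least 4 slots are needed.
4 works (last occupied slot: 4): for example Review -> 2; Refactor -> 4; Triage -> 1; Draft -> 3.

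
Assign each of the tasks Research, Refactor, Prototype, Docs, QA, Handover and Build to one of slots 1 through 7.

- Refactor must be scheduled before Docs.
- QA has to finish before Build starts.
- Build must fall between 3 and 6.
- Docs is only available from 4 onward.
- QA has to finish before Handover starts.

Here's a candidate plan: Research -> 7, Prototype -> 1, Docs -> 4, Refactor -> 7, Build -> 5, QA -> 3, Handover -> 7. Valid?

Invalid. Refactor must be scheduled before Docs.

QA has to finish before Handover starts — holds.
Docs is only available from 4 onward — holds.
Build must fall between 3 and 6 — holds.
Refactor must be scheduled before Docs — violated.
QA has to finish before Build starts — holds.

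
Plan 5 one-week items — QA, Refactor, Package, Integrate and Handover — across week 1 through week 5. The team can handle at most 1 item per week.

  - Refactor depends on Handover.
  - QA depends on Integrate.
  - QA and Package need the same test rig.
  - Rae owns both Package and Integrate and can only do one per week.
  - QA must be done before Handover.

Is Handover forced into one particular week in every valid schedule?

Handover can be week 3 (e.g. Refactor -> week 4, Handover -> week 3, QA -> week 2, Package -> week 5, Integrate -> week 1) or week 4 (e.g. QA -> week 2, Integrate -> week 1, Handover -> week 4, Package -> week 3, Refactor -> week 5).

No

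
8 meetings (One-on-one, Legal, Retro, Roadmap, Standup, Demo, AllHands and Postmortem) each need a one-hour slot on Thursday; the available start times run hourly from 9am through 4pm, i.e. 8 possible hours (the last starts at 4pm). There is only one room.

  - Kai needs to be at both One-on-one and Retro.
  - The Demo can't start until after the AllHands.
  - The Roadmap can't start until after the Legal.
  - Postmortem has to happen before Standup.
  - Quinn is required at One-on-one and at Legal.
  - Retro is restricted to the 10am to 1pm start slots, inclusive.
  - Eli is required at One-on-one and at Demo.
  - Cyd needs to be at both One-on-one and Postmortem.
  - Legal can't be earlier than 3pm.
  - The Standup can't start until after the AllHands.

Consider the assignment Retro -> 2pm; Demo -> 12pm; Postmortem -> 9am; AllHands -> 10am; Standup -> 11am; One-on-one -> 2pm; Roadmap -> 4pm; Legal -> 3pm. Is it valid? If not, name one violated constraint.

Eli is required at One-on-one and at Demo — holds.
Kai needs to be at both One-on-one and Retro — violated.
Retro is restricted to the 10am to 1pm start slots, inclusive — violated.
There is only one room — violated.
The Standup can't start until after the AllHands — holds.
The Demo can't start until after the AllHands — holds.
The Roadmap can't start until after the Legal — holds.
Postmortem has to happen before Standup — holds.
Quinn is required at One-on-one and at Legal — holds.
Cyd needs to be at both One-on-one and Postmortem — holds.
Legal can't be earlier than 3pm — holds.

No. Kai needs to be at both One-on-one and Retro is not satisfied.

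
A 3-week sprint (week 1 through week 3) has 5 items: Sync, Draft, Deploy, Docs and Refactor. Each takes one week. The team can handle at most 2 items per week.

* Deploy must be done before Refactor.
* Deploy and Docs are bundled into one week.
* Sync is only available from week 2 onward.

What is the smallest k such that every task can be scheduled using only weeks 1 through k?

3 weeks

The precedence chain requires at least 2 distinct weeks.
With at most 2 per week and 5 tasks, at least 3 weeks are needed.
3 works (last occupied week: week 3): for example Refactor=week 2, Sync=week 2, Deploy=week 1, Docs=week 1, Draft=week 3.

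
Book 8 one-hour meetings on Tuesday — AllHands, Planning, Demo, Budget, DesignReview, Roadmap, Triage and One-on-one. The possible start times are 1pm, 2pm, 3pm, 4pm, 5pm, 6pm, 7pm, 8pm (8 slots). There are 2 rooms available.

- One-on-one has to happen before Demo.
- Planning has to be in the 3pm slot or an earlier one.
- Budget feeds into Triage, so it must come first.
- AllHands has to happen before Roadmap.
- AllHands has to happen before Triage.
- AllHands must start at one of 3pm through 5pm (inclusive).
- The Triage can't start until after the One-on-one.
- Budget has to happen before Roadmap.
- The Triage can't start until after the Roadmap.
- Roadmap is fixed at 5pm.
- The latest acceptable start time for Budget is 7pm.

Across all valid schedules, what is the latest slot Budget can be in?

4pm

Budget's own window allows nothing later than 7pm; downstream work caps Budget at 4pm.
Budget at 4pm is achievable: AllHands -> 3pm; One-on-one -> 1pm; DesignReview -> 2pm; Roadmap -> 5pm; Planning -> 1pm; Triage -> 6pm; Budget -> 4pm; Demo -> 2pm.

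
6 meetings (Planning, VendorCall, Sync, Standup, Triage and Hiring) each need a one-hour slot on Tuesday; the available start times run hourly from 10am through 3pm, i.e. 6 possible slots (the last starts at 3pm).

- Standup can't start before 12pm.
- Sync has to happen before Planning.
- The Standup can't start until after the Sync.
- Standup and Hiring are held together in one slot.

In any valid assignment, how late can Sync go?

2pm

Downstream work caps Sync at 2pm.
Sync at 2pm is achievable: Standup in 3pm; Planning in 3pm; Sync in 2pm; VendorCall in 10am; Hiring in 3pm; Triage in 10am.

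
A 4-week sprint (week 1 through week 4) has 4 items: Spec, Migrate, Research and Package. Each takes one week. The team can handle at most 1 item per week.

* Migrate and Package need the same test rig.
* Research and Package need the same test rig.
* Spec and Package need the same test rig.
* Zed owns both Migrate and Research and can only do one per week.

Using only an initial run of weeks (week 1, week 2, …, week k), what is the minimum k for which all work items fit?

With at most 1 per week and 4 work items, at least 4 weeks are needed.
4 works (last occupied week: week 4): for example Research -> week 3; Spec -> week 1; Package -> week 4; Migrate -> week 2.

4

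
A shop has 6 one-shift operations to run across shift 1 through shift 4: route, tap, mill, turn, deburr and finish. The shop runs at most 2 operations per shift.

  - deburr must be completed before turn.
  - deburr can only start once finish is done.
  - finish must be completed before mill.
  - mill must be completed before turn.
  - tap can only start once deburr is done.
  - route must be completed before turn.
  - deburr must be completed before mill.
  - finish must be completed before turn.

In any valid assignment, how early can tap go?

Precedence pushes tap to at least shift 3.
tap at shift 3 is achievable: route -> shift 1; mill -> shift 3; finish -> shift 1; turn -> shift 4; deburr -> shift 2; tap -> shift 3.

shift 3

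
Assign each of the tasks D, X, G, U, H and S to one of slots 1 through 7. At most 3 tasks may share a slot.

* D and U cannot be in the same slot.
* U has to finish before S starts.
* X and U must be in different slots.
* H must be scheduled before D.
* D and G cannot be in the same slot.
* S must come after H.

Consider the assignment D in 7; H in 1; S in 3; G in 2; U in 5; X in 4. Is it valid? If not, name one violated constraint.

Invalid. U has to finish before S starts.

H must be scheduled before D — holds.
At most 3 tasks may share a slot — holds.
X and U must be in different slots — holds.
S must come after H — holds.
U has to finish before S starts — violated.
D and G cannot be in the same slot — holds.
D and U cannot be in the same slot — holds.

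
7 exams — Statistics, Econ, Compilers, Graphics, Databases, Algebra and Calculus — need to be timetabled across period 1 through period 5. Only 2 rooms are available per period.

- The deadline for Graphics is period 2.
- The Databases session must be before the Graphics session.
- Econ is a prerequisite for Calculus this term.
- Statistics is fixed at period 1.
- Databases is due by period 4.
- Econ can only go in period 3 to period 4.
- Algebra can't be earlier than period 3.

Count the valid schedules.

Splitting on Econ: it can be period 3 (20), period 4 (10). Listing each branch's schedules as (Statistics, Compilers, Graphics, Databases, Algebra, Calculus) by period number:
Econ=period 3: (1,2,2,1,3,4) (1,2,2,1,3,5) (1,2,2,1,4,4) (1,2,2,1,4,5) (1,2,2,1,5,4) (1,2,2,1,5,5) (1,3,2,1,4,4) (1,3,2,1,4,5) (1,3,2,1,5,4) (1,3,2,1,5,5) (1,4,2,1,3,4) (1,4,2,1,3,5) (1,4,2,1,4,5) (1,4,2,1,5,4) (1,4,2,1,5,5) (1,5,2,1,3,4) (1,5,2,1,3,5) (1,5,2,1,4,4) (1,5,2,1,4,5) (1,5,2,1,5,4) — 20.
Econ=period 4: (1,2,2,1,3,5) (1,2,2,1,4,5) (1,2,2,1,5,5) (1,3,2,1,3,5) (1,3,2,1,4,5) (1,3,2,1,5,5) (1,4,2,1,3,5) (1,4,2,1,5,5) (1,5,2,1,3,5) (1,5,2,1,4,5) — 10.
Summing: 20 + 10 = 30.

30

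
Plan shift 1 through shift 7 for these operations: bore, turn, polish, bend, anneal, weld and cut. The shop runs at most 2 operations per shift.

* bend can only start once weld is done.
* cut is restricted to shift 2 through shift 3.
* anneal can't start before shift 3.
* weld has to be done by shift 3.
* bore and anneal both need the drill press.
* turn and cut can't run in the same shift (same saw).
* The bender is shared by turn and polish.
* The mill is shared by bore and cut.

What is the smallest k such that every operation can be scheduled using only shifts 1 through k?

4

The precedence chain requires at least 2 distinct shifts.
With at most 2 per shift and 7 operations, at least 4 shifts are needed.
anneal can't be placed before shift 3, so the schedule must run through at least shift 3.
4 works (last occupied shift: shift 4): for example bend=shift 2, anneal=shift 3, turn=shift 3, polish=shift 4, bore=shift 1, weld=shift 1, cut=shift 2.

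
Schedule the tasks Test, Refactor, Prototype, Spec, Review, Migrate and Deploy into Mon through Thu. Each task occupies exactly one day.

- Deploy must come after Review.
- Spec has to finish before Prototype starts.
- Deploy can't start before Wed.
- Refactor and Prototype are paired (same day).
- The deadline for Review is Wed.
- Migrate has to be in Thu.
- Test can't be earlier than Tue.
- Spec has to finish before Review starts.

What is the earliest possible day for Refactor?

Tue

Refactor must be in the same day as Prototype, which can't be before Tue, so Refactor is at least Tue.
Refactor at Tue is achievable: Review -> Tue; Spec -> Mon; Test -> Tue; Prototype -> Tue; Deploy -> Wed; Migrate -> Thu; Refactor -> Tue.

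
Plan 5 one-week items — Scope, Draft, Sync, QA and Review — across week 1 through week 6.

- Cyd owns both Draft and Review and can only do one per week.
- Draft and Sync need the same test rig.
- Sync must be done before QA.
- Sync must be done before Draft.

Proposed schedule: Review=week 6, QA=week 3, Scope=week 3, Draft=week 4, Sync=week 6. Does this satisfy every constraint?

No — it violates: Sync must be done before QA

Sync must be done before Draft — violated.
Sync must be done before QA — violated.
Cyd owns both Draft and Review and can only do one per week — holds.
Draft and Sync need the same test rig — holds.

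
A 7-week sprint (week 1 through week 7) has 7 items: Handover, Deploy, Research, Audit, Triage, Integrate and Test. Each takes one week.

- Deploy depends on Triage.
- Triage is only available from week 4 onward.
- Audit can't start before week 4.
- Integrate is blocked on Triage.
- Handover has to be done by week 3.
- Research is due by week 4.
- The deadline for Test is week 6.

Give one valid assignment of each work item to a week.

Triage -> week 4; Handover -> week 1; Research -> week 1; Test -> week 1; Audit -> week 4; Deploy -> week 5; Integrate -> week 5

Checking: Triage(week 4) before Deploy(week 5); Triage(week 4) before Integrate(week 5); Research=week 1 in [week 1,week 4]; Audit=week 4 in [week 4,week 7]; Handover=week 1 in [week 1,week 3]; Triage=week 4 in [week 4,week 7]; Test=week 1 in [week 1,week 6].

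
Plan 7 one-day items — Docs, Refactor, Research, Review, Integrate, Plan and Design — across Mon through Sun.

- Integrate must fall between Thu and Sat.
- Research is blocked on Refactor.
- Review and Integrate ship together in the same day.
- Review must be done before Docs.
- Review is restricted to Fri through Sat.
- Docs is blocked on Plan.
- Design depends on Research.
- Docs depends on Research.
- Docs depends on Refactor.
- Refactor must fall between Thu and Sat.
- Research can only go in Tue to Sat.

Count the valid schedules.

Splitting on Docs: it can be Sat (10), Sun (48). Listing each branch's schedules as (Refactor, Research, Review, Integrate, Plan, Design):
Docs=Sat: (Thu,Fri,Fri,Fri,Mon,Sat) (Thu,Fri,Fri,Fri,Mon,Sun) (Thu,Fri,Fri,Fri,Tue,Sat) (Thu,Fri,Fri,Fri,Tue,Sun) (Thu,Fri,Fri,Fri,Wed,Sat) (Thu,Fri,Fri,Fri,Wed,Sun) (Thu,Fri,Fri,Fri,Thu,Sat) (Thu,Fri,Fri,Fri,Thu,Sun) (Thu,Fri,Fri,Fri,Fri,Sat) (Thu,Fri,Fri,Fri,Fri,Sun) — 10.
Docs=Sun: (Thu,Fri,Fri,Fri,Mon,Sat) (Thu,Fri,Fri,Fri,Mon,Sun) (Thu,Fri,Fri,Fri,Tue,Sat) (Thu,Fri,Fri,Fri,Tue,Sun) (Thu,Fri,Fri,Fri,Wed,Sat) (Thu,Fri,Fri,Fri,Wed,Sun) (Thu,Fri,Fri,Fri,Thu,Sat) (Thu,Fri,Fri,Fri,Thu,Sun) (Thu,Fri,Fri,Fri,Fri,Sat) (Thu,Fri,Fri,Fri,Fri,Sun) (Thu,Fri,Fri,Fri,Sat,Sat) (Thu,Fri,Fri,Fri,Sat,Sun) (Thu,Fri,Sat,Sat,Mon,Sat) (Thu,Fri,Sat,Sat,Mon,Sun) (Thu,Fri,Sat,Sat,Tue,Sat) (Thu,Fri,Sat,Sat,Tue,Sun) (Thu,Fri,Sat,Sat,Wed,Sat) (Thu,Fri,Sat,Sat,Wed,Sun) (Thu,Fri,Sat,Sat,Thu,Sat) (Thu,Fri,Sat,Sat,Thu,Sun) (Thu,Fri,Sat,Sat,Fri,Sat) (Thu,Fri,Sat,Sat,Fri,Sun) (Thu,Fri,Sat,Sat,Sat,Sat) (Thu,Fri,Sat,Sat,Sat,Sun) (Thu,Sat,Fri,Fri,Mon,Sun) (Thu,Sat,Fri,Fri,Tue,Sun) (Thu,Sat,Fri,Fri,Wed,Sun) (Thu,Sat,Fri,Fri,Thu,Sun) (Thu,Sat,Fri,Fri,Fri,Sun) (Thu,Sat,Fri,Fri,Sat,Sun) (Thu,Sat,Sat,Sat,Mon,Sun) (Thu,Sat,Sat,Sat,Tue,Sun) (Thu,Sat,Sat,Sat,Wed,Sun) (Thu,Sat,Sat,Sat,Thu,Sun) (Thu,Sat,Sat,Sat,Fri,Sun) (Thu,Sat,Sat,Sat,Sat,Sun) (Fri,Sat,Fri,Fri,Mon,Sun) (Fri,Sat,Fri,Fri,Tue,Sun) (Fri,Sat,Fri,Fri,Wed,Sun) (Fri,Sat,Fri,Fri,Thu,Sun) (Fri,Sat,Fri,Fri,Fri,Sun) (Fri,Sat,Fri,Fri,Sat,Sun) (Fri,Sat,Sat,Sat,Mon,Sun) (Fri,Sat,Sat,Sat,Tue,Sun) (Fri,Sat,Sat,Sat,Wed,Sun) (Fri,Sat,Sat,Sat,Thu,Sun) (Fri,Sat,Sat,Sat,Fri,Sun) (Fri,Sat,Sat,Sat,Sat,Sun) — 48.
Summing: 10 + 48 = 58.

58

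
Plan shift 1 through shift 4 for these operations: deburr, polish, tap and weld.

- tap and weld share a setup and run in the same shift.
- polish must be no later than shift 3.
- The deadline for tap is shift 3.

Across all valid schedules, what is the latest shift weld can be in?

Weld must be in the same shift as tap, which can't be after shift 3, so weld is at most shift 3.
weld at shift 3 is achievable: polish=shift 1; weld=shift 3; deburr=shift 1; tap=shift 3.

shift 3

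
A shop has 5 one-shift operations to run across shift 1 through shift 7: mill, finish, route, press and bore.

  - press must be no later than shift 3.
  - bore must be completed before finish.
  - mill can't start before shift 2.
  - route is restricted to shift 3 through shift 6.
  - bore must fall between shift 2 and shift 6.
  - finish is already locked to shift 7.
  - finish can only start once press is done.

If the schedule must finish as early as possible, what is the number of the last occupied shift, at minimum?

7

The precedence chain requires at least 2 distinct shifts.
finish can't be placed before shift 7, so the schedule must run through at least shift 7.
7 works (last occupied shift: shift 7): for example bore=shift 2, finish=shift 7, mill=shift 2, route=shift 3, press=shift 1.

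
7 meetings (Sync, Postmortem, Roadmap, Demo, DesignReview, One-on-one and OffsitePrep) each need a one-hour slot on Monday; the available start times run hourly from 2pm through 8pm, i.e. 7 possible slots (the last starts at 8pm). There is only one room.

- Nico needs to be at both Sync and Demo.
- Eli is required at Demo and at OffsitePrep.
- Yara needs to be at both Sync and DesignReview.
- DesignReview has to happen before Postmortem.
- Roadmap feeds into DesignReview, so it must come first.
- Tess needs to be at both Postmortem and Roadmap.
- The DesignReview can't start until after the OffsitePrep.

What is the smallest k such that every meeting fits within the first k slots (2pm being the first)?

7 slots

The precedence chain requires at least 3 distinct slots.
With at most 1 per slot and 7 meetings, at least 7 slots are needed.
7 works (last occupied slot: 8pm): for example Roadmap in 2pm, OffsitePrep in 3pm, DesignReview in 4pm, Sync in 6pm, Demo in 7pm, Postmortem in 5pm, One-on-one in 8pm.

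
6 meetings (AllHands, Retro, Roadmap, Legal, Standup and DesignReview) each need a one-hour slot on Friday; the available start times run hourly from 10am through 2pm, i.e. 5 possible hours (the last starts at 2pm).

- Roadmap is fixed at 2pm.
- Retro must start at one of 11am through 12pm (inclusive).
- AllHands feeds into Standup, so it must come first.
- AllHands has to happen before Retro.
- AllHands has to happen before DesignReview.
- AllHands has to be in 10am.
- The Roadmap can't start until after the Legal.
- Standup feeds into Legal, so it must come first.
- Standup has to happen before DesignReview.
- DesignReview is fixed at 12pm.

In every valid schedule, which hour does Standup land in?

11am

AllHands is fixed at 10am and must come before Standup, so Standup is at least 11am.
DesignReview is fixed at 12pm and must come after Standup, so Standup is at most 11am.
So Standup must be 11am.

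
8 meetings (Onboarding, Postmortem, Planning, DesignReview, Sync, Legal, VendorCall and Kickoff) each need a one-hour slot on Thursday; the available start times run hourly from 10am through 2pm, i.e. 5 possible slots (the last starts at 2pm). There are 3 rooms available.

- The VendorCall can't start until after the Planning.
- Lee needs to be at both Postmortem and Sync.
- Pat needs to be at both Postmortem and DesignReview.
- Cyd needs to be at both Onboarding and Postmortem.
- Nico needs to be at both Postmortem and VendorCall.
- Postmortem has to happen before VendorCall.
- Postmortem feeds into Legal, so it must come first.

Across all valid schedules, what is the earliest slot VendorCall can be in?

Precedence pushes VendorCall to at least 11am.
VendorCall at 11am is achievable: DesignReview -> 12pm; Kickoff -> 10am; Planning -> 10am; Sync -> 12pm; Postmortem -> 10am; VendorCall -> 11am; Onboarding -> 11am; Legal -> 11am.

11am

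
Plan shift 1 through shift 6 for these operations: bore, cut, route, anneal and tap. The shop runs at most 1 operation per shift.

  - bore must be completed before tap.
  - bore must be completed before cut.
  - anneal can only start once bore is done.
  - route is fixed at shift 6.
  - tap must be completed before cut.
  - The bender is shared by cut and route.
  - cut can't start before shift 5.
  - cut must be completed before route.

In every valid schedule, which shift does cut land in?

shift 5

cut's window is shift 5–shift 6.
route is fixed at shift 6, and cut can't share a shift with route.
So cut must be shift 5.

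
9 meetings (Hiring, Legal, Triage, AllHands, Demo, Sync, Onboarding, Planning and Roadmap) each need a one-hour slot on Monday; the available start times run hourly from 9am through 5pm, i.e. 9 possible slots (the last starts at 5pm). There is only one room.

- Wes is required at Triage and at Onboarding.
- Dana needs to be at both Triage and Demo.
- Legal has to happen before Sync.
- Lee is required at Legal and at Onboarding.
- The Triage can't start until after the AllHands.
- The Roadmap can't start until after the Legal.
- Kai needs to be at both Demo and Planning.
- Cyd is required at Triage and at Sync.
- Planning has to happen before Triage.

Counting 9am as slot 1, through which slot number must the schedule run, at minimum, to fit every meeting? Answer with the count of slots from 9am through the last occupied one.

The precedence chain requires at least 2 distinct slots.
With at most 1 per slot and 9 meetings, at least 9 slots are needed.
9 works (last occupied slot: 5pm): for example AllHands -> 10am; Demo -> 4pm; Roadmap -> 2pm; Hiring -> 3pm; Triage -> 12pm; Sync -> 1pm; Legal -> 9am; Onboarding -> 5pm; Planning -> 11am.

9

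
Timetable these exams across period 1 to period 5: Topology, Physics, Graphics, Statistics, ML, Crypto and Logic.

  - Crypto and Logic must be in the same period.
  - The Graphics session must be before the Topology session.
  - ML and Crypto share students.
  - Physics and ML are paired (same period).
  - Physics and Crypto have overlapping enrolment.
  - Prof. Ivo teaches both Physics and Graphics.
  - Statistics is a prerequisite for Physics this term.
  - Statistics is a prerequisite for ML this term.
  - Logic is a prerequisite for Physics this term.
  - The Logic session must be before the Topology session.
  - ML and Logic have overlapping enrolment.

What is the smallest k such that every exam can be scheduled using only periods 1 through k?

The precedence chain requires at least 2 distinct periods.
2 works (last occupied period: period 2): for example ML -> period 2, Statistics -> period 1, Graphics -> period 1, Physics -> period 2, Logic -> period 1, Topology -> period 2, Crypto -> period 1.

2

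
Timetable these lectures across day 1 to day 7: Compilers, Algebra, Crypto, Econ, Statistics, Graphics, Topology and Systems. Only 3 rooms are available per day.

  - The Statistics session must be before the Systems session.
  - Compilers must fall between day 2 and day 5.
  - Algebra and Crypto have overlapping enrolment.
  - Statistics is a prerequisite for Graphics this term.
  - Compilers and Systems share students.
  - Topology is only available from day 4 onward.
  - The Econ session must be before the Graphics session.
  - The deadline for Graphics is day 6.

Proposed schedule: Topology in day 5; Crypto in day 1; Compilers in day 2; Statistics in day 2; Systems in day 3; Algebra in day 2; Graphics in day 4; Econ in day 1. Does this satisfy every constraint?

The deadline for Graphics is day 6 — holds.
Compilers and Systems share students — holds.
Compilers must fall between day 2 and day 5 — holds.
Algebra and Crypto have overlapping enrolment — holds.
Only 3 rooms are available per day — holds.
The Econ session must be before the Graphics session — holds.
The Statistics session must be before the Systems session — holds.
Statistics is a prerequisite for Graphics this term — holds.
Topology is only available from day 4 onward — holds.

Yes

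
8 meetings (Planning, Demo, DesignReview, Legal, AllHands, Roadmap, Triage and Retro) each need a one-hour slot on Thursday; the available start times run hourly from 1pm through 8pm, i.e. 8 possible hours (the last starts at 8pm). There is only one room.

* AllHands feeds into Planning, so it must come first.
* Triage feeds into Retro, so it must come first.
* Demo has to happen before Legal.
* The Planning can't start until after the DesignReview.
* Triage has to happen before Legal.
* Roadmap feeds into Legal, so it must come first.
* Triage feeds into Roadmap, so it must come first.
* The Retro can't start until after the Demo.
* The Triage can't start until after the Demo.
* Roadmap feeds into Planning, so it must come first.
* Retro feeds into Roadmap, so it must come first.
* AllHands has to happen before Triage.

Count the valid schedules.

Splitting on Planning: it can be 7pm (12), 8pm (14). Listing each branch's schedules as (Demo, DesignReview, Legal, AllHands, Roadmap, Triage, Retro):
Planning=7pm: (1pm,2pm,8pm,3pm,6pm,4pm,5pm) (1pm,3pm,8pm,2pm,6pm,4pm,5pm) (1pm,4pm,8pm,2pm,6pm,3pm,5pm) (1pm,5pm,8pm,2pm,6pm,3pm,4pm) (1pm,6pm,8pm,2pm,5pm,3pm,4pm) (2pm,1pm,8pm,3pm,6pm,4pm,5pm) (2pm,3pm,8pm,1pm,6pm,4pm,5pm) (2pm,4pm,8pm,1pm,6pm,3pm,5pm) (2pm,5pm,8pm,1pm,6pm,3pm,4pm) (2pm,6pm,8pm,1pm,5pm,3pm,4pm) (3pm,1pm,8pm,2pm,6pm,4pm,5pm) (3pm,2pm,8pm,1pm,6pm,4pm,5pm) — 12.
Planning=8pm: (1pm,2pm,7pm,3pm,6pm,4pm,5pm) (1pm,3pm,7pm,2pm,6pm,4pm,5pm) (1pm,4pm,7pm,2pm,6pm,3pm,5pm) (1pm,5pm,7pm,2pm,6pm,3pm,4pm) (1pm,6pm,7pm,2pm,5pm,3pm,4pm) (1pm,7pm,6pm,2pm,5pm,3pm,4pm) (2pm,1pm,7pm,3pm,6pm,4pm,5pm) (2pm,3pm,7pm,1pm,6pm,4pm,5pm) (2pm,4pm,7pm,1pm,6pm,3pm,5pm) (2pm,5pm,7pm,1pm,6pm,3pm,4pm) (2pm,6pm,7pm,1pm,5pm,3pm,4pm) (2pm,7pm,6pm,1pm,5pm,3pm,4pm) (3pm,1pm,7pm,2pm,6pm,4pm,5pm) (3pm,2pm,7pm,1pm,6pm,4pm,5pm) — 14.
Summing: 12 + 14 = 26.

26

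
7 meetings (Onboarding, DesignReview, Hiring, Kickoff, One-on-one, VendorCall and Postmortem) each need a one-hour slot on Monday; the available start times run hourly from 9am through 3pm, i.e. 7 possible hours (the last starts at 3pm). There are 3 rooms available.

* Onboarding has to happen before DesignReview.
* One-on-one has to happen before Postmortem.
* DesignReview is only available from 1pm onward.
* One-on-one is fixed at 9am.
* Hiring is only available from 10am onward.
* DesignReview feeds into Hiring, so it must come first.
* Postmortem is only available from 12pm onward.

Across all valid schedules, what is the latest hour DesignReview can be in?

2pm

DesignReview is available from 1pm; downstream work caps DesignReview at 2pm.
DesignReview at 2pm is achievable: Onboarding=9am, Kickoff=9am, Hiring=3pm, One-on-one=9am, VendorCall=10am, Postmortem=12pm, DesignReview=2pm.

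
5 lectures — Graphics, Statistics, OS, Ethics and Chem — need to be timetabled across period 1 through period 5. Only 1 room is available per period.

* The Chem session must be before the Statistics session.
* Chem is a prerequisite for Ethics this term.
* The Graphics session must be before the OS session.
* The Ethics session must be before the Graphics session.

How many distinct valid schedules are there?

Enumerating: OS in period 5, Graphics in period 3, Ethics in period 2, Chem in period 1, Statistics in period 4 | Chem -> period 1; Ethics -> period 2; OS -> period 4; Graphics -> period 3; Statistics -> period 5 | Ethics=period 2, Chem=period 1, Statistics=period 3, Graphics=period 4, OS=period 5 | Chem -> period 1, Statistics -> period 2, Ethics -> period 3, Graphics -> period 4, OS -> period 5.

4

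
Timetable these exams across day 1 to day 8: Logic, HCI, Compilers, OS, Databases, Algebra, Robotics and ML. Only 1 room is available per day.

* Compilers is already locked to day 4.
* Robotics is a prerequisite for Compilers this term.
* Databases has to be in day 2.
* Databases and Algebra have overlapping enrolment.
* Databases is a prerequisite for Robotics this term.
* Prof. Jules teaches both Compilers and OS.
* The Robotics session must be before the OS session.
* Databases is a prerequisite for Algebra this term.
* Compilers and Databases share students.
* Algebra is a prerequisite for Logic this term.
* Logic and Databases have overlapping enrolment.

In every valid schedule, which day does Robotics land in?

Databases is fixed at day 2 and must come before Robotics, so Robotics is at least day 3.
Compilers is fixed at day 4 and must come after Robotics, so Robotics is at most day 3.
So Robotics must be day 3.

day 3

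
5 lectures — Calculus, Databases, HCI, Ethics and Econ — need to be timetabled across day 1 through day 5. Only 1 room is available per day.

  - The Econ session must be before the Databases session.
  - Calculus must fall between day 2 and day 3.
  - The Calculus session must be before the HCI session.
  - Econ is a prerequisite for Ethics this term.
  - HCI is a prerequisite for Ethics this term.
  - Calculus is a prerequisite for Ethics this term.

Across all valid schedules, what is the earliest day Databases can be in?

day 2

Precedence pushes Databases to at least day 2.
Databases at day 2 is achievable: Calculus -> day 3, Databases -> day 2, Econ -> day 1, HCI -> day 4, Ethics -> day 5.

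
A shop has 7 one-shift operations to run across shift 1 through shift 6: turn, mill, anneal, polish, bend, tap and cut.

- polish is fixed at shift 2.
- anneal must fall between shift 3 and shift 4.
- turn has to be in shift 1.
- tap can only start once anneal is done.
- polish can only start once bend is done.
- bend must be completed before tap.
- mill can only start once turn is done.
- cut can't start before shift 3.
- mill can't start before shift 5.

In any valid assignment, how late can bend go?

shift 1

Downstream work caps bend at shift 1.
bend at shift 1 is achievable: polish in shift 2, anneal in shift 3, bend in shift 1, cut in shift 3, turn in shift 1, mill in shift 5, tap in shift 4.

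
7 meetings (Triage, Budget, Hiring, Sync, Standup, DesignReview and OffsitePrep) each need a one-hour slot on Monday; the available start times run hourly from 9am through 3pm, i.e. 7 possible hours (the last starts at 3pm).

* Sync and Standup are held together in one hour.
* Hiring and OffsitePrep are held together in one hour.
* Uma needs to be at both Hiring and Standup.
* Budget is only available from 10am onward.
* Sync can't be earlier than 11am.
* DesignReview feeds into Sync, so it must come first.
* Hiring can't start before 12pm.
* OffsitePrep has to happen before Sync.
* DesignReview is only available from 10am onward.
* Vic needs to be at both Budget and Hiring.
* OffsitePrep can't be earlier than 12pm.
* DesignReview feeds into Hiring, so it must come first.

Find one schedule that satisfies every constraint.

DesignReview in 10am; Triage in 9am; OffsitePrep in 12pm; Sync in 1pm; Standup in 1pm; Budget in 10am; Hiring in 12pm

Checking: DesignReview(10am) before Sync(1pm); DesignReview(10am) before Hiring(12pm); OffsitePrep(12pm) before Sync(1pm); Budget(10am) != Hiring(12pm); Hiring(12pm) != Standup(1pm); Hiring = OffsitePrep = 12pm; Sync = Standup = 1pm; Sync=1pm in [11am,3pm]; Budget=10am in [10am,3pm]; OffsitePrep=12pm in [12pm,3pm]; Hiring=12pm in [12pm,3pm]; DesignReview=10am in [10am,3pm].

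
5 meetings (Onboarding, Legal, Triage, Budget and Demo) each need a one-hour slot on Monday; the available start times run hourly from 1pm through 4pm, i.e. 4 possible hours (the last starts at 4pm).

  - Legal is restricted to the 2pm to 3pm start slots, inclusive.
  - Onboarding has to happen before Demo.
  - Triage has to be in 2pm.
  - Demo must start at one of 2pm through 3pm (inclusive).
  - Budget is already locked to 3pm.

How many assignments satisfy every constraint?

Splitting on Onboarding: it can be 1pm (4), 2pm (2). Listing each branch's schedules as (Legal, Triage, Budget, Demo):
Onboarding=1pm: (2pm,2pm,3pm,2pm) (2pm,2pm,3pm,3pm) (3pm,2pm,3pm,2pm) (3pm,2pm,3pm,3pm) — 4.
Onboarding=2pm: (2pm,2pm,3pm,3pm) (3pm,2pm,3pm,3pm) — 2.
Summing: 4 + 2 = 6.

6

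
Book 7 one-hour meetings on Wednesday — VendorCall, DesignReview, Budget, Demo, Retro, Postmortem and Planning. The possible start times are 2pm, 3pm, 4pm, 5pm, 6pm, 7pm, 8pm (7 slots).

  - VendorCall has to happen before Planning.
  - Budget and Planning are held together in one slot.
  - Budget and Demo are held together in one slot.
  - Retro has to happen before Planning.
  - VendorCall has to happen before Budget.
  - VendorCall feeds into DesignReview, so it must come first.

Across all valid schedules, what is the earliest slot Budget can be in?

Precedence pushes Budget to at least 3pm.
Budget at 3pm is achievable: Retro=2pm, VendorCall=2pm, DesignReview=3pm, Planning=3pm, Budget=3pm, Demo=3pm, Postmortem=2pm.

3pm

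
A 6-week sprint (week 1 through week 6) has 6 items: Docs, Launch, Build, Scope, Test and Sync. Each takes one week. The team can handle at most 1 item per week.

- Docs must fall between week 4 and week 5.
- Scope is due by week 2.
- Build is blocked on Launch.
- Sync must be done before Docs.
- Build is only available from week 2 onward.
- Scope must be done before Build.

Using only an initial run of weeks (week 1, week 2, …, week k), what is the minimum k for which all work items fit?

The precedence chain requires at least 2 distinct weeks.
With at most 1 per week and 6 work items, at least 6 weeks are needed.
Docs can't be placed before week 4, so the schedule must run through at least week 4.
6 works (last occupied week: week 6): for example Build=week 5; Docs=week 4; Test=week 6; Launch=week 2; Sync=week 3; Scope=week 1.

6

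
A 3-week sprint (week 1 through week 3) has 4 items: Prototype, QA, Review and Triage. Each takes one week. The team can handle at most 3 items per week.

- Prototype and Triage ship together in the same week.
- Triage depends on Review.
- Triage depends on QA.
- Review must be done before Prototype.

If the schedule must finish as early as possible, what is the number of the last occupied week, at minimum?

The precedence chain requires at least 2 distinct weeks.
With at most 3 per week and 4 work items, at least 2 weeks are needed.
2 works (last occupied week: week 2): for example Review in week 1, Prototype in week 2, Triage in week 2, QA in week 1.

2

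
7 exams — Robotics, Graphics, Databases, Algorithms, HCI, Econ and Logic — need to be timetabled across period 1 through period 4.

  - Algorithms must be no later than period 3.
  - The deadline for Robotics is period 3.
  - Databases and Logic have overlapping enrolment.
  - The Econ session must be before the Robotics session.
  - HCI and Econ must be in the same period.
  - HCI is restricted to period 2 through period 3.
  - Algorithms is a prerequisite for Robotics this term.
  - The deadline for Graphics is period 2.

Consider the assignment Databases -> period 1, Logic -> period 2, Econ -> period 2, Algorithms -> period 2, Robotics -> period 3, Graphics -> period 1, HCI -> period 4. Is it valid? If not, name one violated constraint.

HCI and Econ must be in the same period — violated.
HCI is restricted to period 2 through period 3 — violated.
Algorithms is a prerequisite for Robotics this term — holds.
Algorithms must be no later than period 3 — holds.
The deadline for Graphics is period 2 — holds.
The deadline for Robotics is period 3 — holds.
The Econ session must be before the Robotics session — holds.
Databases and Logic have overlapping enrolment — holds.

No. HCI is restricted to period 2 through period 3 is not satisfied.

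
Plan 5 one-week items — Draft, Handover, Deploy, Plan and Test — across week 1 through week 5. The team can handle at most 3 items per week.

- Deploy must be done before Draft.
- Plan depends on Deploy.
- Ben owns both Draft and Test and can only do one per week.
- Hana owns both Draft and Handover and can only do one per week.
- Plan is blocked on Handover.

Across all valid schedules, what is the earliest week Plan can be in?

week 2

Precedence pushes Plan to at least week 2.
Plan at week 2 is achievable: Handover in week 1, Draft in week 2, Test in week 1, Plan in week 2, Deploy in week 1.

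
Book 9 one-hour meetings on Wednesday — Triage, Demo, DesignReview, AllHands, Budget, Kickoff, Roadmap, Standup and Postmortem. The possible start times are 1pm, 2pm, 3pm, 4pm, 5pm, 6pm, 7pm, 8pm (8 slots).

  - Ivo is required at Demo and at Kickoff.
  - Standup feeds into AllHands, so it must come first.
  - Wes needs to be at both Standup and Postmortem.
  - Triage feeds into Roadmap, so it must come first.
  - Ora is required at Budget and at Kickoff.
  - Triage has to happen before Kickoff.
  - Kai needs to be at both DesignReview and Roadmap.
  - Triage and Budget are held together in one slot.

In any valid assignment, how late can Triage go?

7pm

Downstream work caps Triage at 7pm.
Triage at 7pm is achievable: Kickoff -> 8pm; Postmortem -> 2pm; Triage -> 7pm; Standup -> 1pm; AllHands -> 2pm; Demo -> 1pm; DesignReview -> 1pm; Roadmap -> 8pm; Budget -> 7pm.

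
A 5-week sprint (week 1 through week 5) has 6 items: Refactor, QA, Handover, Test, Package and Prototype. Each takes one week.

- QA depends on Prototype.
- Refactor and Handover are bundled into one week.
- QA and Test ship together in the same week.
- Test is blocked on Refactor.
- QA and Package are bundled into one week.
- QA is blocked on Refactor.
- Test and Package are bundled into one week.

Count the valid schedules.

Splitting on Refactor: it can be week 1 (10), week 2 (9), week 3 (7), week 4 (4). Listing each branch's schedules as (QA, Handover, Test, Package, Prototype) by week number:
Refactor=week 1: (2,1,2,2,1) (3,1,3,3,1) (3,1,3,3,2) (4,1,4,4,1) (4,1,4,4,2) (4,1,4,4,3) (5,1,5,5,1) (5,1,5,5,2) (5,1,5,5,3) (5,1,5,5,4) — 10.
Refactor=week 2: (3,2,3,3,1) (3,2,3,3,2) (4,2,4,4,1) (4,2,4,4,2) (4,2,4,4,3) (5,2,5,5,1) (5,2,5,5,2) (5,2,5,5,3) (5,2,5,5,4) — 9.
Refactor=week 3: (4,3,4,4,1) (4,3,4,4,2) (4,3,4,4,3) (5,3,5,5,1) (5,3,5,5,2) (5,3,5,5,3) (5,3,5,5,4) — 7.
Refactor=week 4: (5,4,5,5,1) (5,4,5,5,2) (5,4,5,5,3) (5,4,5,5,4) — 4.
Summing: 10 + 9 + 7 + 4 = 30.

30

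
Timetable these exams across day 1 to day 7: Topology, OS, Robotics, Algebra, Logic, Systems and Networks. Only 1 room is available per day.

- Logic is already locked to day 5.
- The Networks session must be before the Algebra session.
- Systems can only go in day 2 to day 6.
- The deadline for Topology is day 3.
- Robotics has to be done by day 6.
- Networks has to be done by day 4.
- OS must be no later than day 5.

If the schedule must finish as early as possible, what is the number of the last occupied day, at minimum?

The precedence chain requires at least 2 distinct days.
With at most 1 per day and 7 exams, at least 7 days are needed.
Logic can't be placed before day 5, so the schedule must run through at least day 5.
7 works (last occupied day: day 7): for example Logic=day 5; Networks=day 2; Algebra=day 7; Robotics=day 6; Systems=day 4; Topology=day 1; OS=day 3.

7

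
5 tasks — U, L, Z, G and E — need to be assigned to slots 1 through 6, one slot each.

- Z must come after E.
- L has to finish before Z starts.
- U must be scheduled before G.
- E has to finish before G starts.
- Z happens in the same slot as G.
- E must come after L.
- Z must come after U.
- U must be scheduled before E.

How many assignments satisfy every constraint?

Splitting on U: it can be 1 (20), 2 (16), 3 (10), 4 (4). Listing each branch's schedules as (L, Z, G, E):
U=1: (1,3,3,2) (1,4,4,2) (1,4,4,3) (1,5,5,2) (1,5,5,3) (1,5,5,4) (1,6,6,2) (1,6,6,3) (1,6,6,4) (1,6,6,5) (2,4,4,3) (2,5,5,3) (2,5,5,4) (2,6,6,3) (2,6,6,4) (2,6,6,5) (3,5,5,4) (3,6,6,4) (3,6,6,5) (4,6,6,5) — 20.
U=2: (1,4,4,3) (1,5,5,3) (1,5,5,4) (1,6,6,3) (1,6,6,4) (1,6,6,5) (2,4,4,3) (2,5,5,3) (2,5,5,4) (2,6,6,3) (2,6,6,4) (2,6,6,5) (3,5,5,4) (3,6,6,4) (3,6,6,5) (4,6,6,5) — 16.
U=3: (1,5,5,4) (1,6,6,4) (1,6,6,5) (2,5,5,4) (2,6,6,4) (2,6,6,5) (3,5,5,4) (3,6,6,4) (3,6,6,5) (4,6,6,5) — 10.
U=4: (1,6,6,5) (2,6,6,5) (3,6,6,5) (4,6,6,5) — 4.
Summing: 20 + 16 + 10 + 4 = 50.

50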